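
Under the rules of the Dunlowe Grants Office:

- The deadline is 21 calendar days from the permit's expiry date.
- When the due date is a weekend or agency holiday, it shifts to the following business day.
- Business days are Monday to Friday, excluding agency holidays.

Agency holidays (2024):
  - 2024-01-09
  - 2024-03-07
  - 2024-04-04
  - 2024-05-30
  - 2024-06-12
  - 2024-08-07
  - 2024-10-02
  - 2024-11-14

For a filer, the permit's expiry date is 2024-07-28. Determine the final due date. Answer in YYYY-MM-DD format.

From 2024-07-28, 21 calendar days later is 2024-08-18.
2024-08-18 is a Sunday, so it moves to the next business day, 2024-08-19 (Monday).
So the filing is due 2024-08-19.

2024-08-19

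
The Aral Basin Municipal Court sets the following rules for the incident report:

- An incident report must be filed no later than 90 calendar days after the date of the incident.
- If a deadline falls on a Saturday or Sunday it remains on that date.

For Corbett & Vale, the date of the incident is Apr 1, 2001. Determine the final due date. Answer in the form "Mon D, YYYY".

Adding 90 calendar days to Apr 1, 2001 gives Jun 30, 2001.
No adjustment is made for weekends or holidays, so Jun 30, 2001 stands.
Deadline: Jun 30, 2001.

Jun 30, 2001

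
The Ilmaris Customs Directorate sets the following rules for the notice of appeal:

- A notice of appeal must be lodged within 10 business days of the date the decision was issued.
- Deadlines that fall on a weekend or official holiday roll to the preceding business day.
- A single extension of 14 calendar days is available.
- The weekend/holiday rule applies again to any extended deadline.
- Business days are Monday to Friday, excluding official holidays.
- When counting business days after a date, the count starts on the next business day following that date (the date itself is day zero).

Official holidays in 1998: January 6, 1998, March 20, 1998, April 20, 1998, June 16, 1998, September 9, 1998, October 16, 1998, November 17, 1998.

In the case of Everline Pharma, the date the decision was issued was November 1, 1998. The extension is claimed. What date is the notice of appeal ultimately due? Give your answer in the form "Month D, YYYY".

10 business days after November 1, 1998, excluding weekends and holidays, is November 13, 1998.
November 13, 1998 falls on a Friday, which is a business day, so no adjustment is needed.
Applying the 14-calendar-day extension: November 13, 1998 + 14 days = November 27, 1998.
November 27, 1998 (Friday) is already a business day.
The final due date is November 27, 1998.

November 27, 1998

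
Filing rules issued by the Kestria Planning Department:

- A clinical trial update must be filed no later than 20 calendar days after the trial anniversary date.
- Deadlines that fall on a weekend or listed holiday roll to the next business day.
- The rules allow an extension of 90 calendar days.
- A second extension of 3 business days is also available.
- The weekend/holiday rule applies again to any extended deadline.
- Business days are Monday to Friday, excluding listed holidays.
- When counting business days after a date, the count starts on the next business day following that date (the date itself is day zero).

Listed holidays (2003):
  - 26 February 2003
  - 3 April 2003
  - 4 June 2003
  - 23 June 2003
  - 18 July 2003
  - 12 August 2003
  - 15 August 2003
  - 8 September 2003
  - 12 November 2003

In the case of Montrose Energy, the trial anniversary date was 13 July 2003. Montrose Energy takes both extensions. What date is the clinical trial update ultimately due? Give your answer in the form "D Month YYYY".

6 November 2003

From 13 July 2003, 20 calendar days later is 2 August 2003.
2 August 2003 is a Saturday; the next business day is 4 August 2003 (Monday).
With the 90-day extension, 4 August 2003 becomes 2 November 2003.
2 November 2003 falls on a Sunday. Rolling to the next business day gives 3 November 2003, a Monday.
Counting 3 further business days from 3 November 2003 reaches 6 November 2003.
Since 6 November 2003 is a Thursday and not a holiday, the date is unchanged.
The final due date is 6 November 2003.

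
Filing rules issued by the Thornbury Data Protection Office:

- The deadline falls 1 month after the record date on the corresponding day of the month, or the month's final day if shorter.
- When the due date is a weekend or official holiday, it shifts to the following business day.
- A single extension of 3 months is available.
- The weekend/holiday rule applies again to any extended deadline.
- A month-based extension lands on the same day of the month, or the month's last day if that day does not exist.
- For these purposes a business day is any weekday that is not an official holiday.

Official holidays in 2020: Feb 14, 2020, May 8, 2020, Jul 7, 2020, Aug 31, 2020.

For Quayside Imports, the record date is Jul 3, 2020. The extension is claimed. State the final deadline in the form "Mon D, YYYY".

Moving 1 month forward from Jul 3, 2020 on the corresponding day gives Aug 3, 2020.
Since Aug 3, 2020 is a Monday and not a holiday, the date is unchanged.
Add 3 months to Aug 3, 2020: Nov 3, 2020.
Nov 3, 2020 is a Tuesday and not a listed holiday, so it stands.
So the filing is due Nov 3, 2020.

Nov 3, 2020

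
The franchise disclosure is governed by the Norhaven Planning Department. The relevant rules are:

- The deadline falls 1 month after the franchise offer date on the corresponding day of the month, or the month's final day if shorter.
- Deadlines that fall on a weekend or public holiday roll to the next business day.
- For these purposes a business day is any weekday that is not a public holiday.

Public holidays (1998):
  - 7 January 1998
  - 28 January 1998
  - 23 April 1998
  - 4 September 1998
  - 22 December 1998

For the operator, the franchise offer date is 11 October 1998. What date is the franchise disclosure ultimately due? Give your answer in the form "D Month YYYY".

11 November 1998

1 month from 11 October 1998 is 11 November 1998.
Since 11 November 1998 is a Wednesday and not a holiday, the date is unchanged.
Final deadline: 11 November 1998.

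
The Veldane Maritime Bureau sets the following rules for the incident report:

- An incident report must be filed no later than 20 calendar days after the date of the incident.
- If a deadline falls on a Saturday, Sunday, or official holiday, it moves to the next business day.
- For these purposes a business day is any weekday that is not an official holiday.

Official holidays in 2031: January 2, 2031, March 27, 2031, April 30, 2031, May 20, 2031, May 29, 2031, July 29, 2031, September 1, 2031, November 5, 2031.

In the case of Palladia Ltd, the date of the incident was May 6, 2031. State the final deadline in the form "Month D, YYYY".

From May 6, 2031, 20 calendar days later is May 26, 2031.
May 26, 2031 is a Monday and not a listed holiday, so it stands.
The final due date is May 26, 2031.

May 26, 2031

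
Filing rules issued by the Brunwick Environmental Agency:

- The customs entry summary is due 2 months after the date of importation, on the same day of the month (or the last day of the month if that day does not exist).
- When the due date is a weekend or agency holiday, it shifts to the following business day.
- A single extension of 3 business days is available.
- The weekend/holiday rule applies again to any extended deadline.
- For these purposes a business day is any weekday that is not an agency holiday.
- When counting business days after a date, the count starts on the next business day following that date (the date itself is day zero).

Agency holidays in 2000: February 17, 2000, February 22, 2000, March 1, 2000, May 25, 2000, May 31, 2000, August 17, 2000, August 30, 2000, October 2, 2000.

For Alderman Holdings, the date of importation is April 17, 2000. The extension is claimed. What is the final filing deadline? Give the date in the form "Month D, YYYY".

2 months from April 17, 2000 is June 17, 2000.
June 17, 2000 is a Saturday; the next business day is June 19, 2000 (Monday).
The 3-business-day extension runs from June 19, 2000 to June 22, 2000.
Since June 22, 2000 is a Thursday and not a holiday, the date is unchanged.
The final due date is June 22, 2000.

June 22, 2000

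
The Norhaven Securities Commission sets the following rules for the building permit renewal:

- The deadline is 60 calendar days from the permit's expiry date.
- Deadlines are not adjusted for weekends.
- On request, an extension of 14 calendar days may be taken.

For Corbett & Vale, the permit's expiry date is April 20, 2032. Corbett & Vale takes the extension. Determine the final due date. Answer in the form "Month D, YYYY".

60 calendar days after April 20, 2032 is June 19, 2032.
June 19, 2032 is a Saturday; no weekend or holiday adjustment applies.
With the 14-day extension, June 19, 2032 becomes July 3, 2032.
July 3, 2032 falls on a Saturday. The rules make no weekend/holiday allowance, so it remains July 3, 2032.
Final deadline: July 3, 2032.

July 3, 2032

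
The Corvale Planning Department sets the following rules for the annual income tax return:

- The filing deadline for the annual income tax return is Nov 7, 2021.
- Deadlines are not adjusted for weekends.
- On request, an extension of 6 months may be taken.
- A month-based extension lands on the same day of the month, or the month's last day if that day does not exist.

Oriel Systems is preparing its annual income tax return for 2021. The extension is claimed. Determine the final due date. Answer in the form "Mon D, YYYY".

The statutory due date is Nov 7, 2021.
Nov 7, 2021 falls on a Sunday. The rules make no weekend/holiday allowance, so it remains Nov 7, 2021.
The 6 months extension carries Nov 7, 2021 to May 7, 2022.
May 7, 2022 is a Saturday; no weekend or holiday adjustment applies.
So the filing is due May 7, 2022.

May 7, 2022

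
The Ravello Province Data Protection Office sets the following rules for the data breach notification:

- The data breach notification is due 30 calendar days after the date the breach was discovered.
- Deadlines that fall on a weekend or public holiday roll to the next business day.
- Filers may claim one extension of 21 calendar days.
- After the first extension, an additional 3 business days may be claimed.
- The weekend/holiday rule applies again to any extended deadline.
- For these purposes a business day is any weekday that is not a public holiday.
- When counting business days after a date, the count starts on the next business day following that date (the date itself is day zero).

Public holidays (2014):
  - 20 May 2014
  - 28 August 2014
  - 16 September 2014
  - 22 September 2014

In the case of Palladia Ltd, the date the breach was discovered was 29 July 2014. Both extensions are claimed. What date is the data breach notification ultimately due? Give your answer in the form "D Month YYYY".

Trigger date 29 July 2014 + 30 calendar days = 28 August 2014.
28 August 2014 is a listed holiday; the next business day is 29 August 2014 (Friday).
Applying the 21-calendar-day extension: 29 August 2014 + 21 days = 19 September 2014.
19 September 2014 (Friday) is already a business day.
The 3-business-day extension runs from 19 September 2014 to 25 September 2014.
25 September 2014 falls on a Thursday, which is a business day, so no adjustment is needed.
So the filing is due 25 September 2014.

25 September 2014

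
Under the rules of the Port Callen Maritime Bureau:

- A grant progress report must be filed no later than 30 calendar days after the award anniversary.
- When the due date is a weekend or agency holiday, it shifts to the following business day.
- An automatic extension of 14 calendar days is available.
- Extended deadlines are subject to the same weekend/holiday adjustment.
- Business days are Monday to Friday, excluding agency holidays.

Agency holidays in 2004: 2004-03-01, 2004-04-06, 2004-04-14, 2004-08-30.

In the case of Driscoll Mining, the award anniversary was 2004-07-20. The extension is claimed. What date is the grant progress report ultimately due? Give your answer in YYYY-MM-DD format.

2004-09-02

Trigger date 2004-07-20 + 30 calendar days = 2004-08-19.
2004-08-19 is a Thursday and not a listed holiday, so it stands.
With the 14-day extension, 2004-08-19 becomes 2004-09-02.
2004-09-02 falls on a Thursday, which is a business day, so no adjustment is needed.
Deadline: 2004-09-02.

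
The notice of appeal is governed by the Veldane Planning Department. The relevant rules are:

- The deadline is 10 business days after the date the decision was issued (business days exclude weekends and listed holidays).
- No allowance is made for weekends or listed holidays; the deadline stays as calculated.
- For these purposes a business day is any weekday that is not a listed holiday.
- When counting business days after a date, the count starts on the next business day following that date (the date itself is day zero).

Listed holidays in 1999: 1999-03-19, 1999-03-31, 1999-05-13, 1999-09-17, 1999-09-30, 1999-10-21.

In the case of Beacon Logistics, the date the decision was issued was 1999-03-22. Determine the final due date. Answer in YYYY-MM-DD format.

Starting the day after 1999-03-22 and counting 10 business days lands on 1999-04-06.
1999-04-06 falls on a Tuesday. The rules make no weekend/holiday allowance, so it remains 1999-04-06.
Final deadline: 1999-04-06.

1999-04-06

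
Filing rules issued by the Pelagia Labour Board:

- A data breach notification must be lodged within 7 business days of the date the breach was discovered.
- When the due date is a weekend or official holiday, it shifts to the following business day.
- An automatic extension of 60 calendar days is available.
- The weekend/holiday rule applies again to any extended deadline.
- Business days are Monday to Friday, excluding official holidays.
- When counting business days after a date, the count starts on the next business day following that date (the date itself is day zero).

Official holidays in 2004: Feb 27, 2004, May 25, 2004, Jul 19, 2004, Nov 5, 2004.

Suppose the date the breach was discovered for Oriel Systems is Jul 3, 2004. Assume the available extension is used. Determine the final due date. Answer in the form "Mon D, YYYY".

7 business days after Jul 3, 2004, excluding weekends and holidays, is Jul 13, 2004.
Jul 13, 2004 (Tuesday) is already a business day.
Applying the 60-calendar-day extension: Jul 13, 2004 + 60 days = Sep 11, 2004.
Sep 11, 2004 is a Saturday; the next business day is Sep 13, 2004 (Monday).
The final due date is Sep 13, 2004.

Sep 13, 2004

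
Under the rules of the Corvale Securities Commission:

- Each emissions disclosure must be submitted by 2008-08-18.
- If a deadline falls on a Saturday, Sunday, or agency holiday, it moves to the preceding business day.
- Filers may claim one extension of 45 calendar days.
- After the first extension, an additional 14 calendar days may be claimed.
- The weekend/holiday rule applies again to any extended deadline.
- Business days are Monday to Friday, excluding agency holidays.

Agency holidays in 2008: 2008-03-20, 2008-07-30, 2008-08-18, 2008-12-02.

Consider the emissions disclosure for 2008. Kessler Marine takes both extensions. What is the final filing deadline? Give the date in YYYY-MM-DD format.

The statutory due date is 2008-08-18.
2008-08-18 falls on a listed holiday. Rolling to the preceding business day gives 2008-08-15, a Friday.
Add the 45 calendar-day extension to 2008-08-15: 2008-09-29.
2008-09-29 is a Monday and not a listed holiday, so it stands.
Add the 14 calendar-day extension to 2008-09-29: 2008-10-13.
Since 2008-10-13 is a Monday and not a holiday, the date is unchanged.
The final due date is 2008-10-13.

2008-10-13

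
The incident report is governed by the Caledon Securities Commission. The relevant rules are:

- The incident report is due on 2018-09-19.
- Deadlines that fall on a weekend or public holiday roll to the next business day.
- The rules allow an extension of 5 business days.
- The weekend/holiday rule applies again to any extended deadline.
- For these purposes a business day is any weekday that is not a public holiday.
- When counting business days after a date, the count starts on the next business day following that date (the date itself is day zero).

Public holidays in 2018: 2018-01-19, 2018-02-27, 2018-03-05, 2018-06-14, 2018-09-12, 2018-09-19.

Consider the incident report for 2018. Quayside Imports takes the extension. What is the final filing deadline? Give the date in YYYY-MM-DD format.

2018-09-27

The stated deadline is 2018-09-19.
2018-09-19 falls on a listed holiday. Rolling to the next business day gives 2018-09-20, a Thursday.
Counting 5 further business days from 2018-09-20 reaches 2018-09-27.
Since 2018-09-27 is a Thursday and not a holiday, the date is unchanged.
Final deadline: 2018-09-27.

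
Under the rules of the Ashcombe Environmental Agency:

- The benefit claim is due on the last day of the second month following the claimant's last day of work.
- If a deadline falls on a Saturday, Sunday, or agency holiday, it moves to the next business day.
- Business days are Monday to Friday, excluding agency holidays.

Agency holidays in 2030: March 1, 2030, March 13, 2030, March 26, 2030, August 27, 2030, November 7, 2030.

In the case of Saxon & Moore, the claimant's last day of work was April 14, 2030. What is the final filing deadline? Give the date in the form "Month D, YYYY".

The second month after April 14, 2030 is June 2030, whose last day is June 30, 2030.
Because June 30, 2030 is a Sunday, the deadline becomes July 1, 2030 (Monday).
The final due date is July 1, 2030.

July 1, 2030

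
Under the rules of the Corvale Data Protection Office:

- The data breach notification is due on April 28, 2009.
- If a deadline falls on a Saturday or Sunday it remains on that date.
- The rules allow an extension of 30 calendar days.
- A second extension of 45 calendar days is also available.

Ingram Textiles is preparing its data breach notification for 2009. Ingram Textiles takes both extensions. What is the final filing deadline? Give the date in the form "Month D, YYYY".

July 12, 2009

The stated deadline is April 28, 2009.
No adjustment is made for weekends or holidays, so April 28, 2009 stands.
Applying the 30-calendar-day extension: April 28, 2009 + 30 days = May 28, 2009.
No adjustment is made for weekends or holidays, so May 28, 2009 stands.
The 45-calendar-day extension moves the deadline from May 28, 2009 to July 12, 2009.
July 12, 2009 falls on a Sunday. The rules make no weekend/holiday allowance, so it remains July 12, 2009.
The final due date is July 12, 2009.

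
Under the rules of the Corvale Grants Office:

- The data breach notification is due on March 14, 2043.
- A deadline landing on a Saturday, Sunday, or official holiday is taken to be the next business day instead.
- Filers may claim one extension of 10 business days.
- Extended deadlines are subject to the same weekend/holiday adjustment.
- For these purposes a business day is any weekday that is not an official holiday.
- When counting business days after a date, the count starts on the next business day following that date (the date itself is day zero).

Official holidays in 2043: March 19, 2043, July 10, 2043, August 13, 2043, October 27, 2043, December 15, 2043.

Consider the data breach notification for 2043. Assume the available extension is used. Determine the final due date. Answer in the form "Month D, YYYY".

The statutory due date is March 14, 2043.
March 14, 2043 falls on a Saturday. Rolling to the next business day gives March 16, 2043, a Monday.
Applying the 10-business-day extension: 10 business days after March 16, 2043 is March 31, 2043.
Since March 31, 2043 is a Tuesday and not a holiday, the date is unchanged.
Final deadline: March 31, 2043.

March 31, 2043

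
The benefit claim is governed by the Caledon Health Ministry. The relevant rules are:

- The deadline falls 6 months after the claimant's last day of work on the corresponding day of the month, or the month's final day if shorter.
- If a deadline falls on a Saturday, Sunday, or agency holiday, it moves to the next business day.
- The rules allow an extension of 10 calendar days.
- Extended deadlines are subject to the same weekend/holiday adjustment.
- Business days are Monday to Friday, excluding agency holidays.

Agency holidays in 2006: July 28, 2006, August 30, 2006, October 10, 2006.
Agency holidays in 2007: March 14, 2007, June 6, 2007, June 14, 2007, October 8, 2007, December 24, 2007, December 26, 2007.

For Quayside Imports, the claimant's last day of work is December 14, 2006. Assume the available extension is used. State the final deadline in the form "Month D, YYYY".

6 months after December 14, 2006, on the same day of the month, is June 14, 2007.
June 14, 2007 falls on a listed holiday. Rolling to the next business day gives June 15, 2007, a Friday.
The 10-calendar-day extension moves the deadline from June 15, 2007 to June 25, 2007.
June 25, 2007 is a Monday and not a listed holiday, so it stands.
The final due date is June 25, 2007.

June 25, 2007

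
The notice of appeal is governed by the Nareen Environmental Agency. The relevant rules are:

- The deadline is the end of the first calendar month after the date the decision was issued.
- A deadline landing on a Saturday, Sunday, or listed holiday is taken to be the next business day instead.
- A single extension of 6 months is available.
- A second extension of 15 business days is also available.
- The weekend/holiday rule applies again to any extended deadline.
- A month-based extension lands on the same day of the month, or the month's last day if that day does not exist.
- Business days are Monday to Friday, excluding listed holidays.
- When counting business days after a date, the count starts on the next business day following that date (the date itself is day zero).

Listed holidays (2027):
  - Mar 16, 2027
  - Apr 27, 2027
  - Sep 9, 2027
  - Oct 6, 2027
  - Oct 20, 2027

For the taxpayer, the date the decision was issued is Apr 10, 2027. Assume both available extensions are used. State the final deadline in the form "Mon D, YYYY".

Dec 21, 2027

1 month after Apr 10, 2027 falls in May 2027; the last day of that month is May 31, 2027.
May 31, 2027 is a Monday and not a listed holiday, so it stands.
Applying the 6 months extension: 6 months after May 31, 2027 is Nov 30, 2027 (day 31 does not exist in November, so the month's last day is used).
Nov 30, 2027 falls on a Tuesday, which is a business day, so no adjustment is needed.
The 15-business-day extension runs from Nov 30, 2027 to Dec 21, 2027.
Dec 21, 2027 falls on a Tuesday, which is a business day, so no adjustment is needed.
So the filing is due Dec 21, 2027.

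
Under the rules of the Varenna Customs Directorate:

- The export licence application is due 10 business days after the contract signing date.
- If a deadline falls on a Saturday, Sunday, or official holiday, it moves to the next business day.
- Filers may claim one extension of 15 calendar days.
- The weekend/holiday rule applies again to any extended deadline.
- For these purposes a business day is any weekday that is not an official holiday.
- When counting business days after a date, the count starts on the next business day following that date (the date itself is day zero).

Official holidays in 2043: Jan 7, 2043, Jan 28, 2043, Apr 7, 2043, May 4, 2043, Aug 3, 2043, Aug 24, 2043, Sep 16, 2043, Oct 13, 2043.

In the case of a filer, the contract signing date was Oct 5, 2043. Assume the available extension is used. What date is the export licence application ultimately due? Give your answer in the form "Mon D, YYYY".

Counting 10 business days after Oct 5, 2043 (skipping weekends and listed holidays) reaches Oct 20, 2043.
Oct 20, 2043 is a Tuesday and not a listed holiday, so it stands.
The 15-calendar-day extension moves the deadline from Oct 20, 2043 to Nov 4, 2043.
Nov 4, 2043 is a Wednesday and not a listed holiday, so it stands.
So the filing is due Nov 4, 2043.

Nov 4, 2043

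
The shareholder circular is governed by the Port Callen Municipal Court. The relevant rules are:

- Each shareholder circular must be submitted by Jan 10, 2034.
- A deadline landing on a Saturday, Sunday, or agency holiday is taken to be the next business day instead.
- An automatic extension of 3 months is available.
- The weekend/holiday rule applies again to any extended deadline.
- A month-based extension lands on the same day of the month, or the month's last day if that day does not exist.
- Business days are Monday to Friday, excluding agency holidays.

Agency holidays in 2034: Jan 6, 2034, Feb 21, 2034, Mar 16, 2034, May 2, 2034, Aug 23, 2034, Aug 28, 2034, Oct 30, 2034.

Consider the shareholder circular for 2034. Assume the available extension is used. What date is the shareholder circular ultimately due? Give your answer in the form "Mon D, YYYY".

Apr 10, 2034

Start from the fixed due date, Jan 10, 2034.
Jan 10, 2034 falls on a Tuesday, which is a business day, so no adjustment is needed.
Applying the 3 months extension: 3 months after Jan 10, 2034 is Apr 10, 2034.
Since Apr 10, 2034 is a Monday and not a holiday, the date is unchanged.
The final due date is Apr 10, 2034.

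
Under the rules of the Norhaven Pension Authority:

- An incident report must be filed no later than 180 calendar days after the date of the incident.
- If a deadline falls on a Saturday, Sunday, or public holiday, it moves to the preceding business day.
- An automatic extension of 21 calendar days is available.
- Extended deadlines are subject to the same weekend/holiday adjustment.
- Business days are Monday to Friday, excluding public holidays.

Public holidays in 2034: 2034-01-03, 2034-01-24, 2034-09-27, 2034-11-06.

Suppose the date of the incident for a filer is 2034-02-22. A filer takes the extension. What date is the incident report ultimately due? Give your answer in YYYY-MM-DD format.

2034-09-11

From 2034-02-22, 180 calendar days later is 2034-08-21.
2034-08-21 falls on a Monday, which is a business day, so no adjustment is needed.
With the 21-day extension, 2034-08-21 becomes 2034-09-11.
2034-09-11 (Monday) is already a business day.
The final due date is 2034-09-11.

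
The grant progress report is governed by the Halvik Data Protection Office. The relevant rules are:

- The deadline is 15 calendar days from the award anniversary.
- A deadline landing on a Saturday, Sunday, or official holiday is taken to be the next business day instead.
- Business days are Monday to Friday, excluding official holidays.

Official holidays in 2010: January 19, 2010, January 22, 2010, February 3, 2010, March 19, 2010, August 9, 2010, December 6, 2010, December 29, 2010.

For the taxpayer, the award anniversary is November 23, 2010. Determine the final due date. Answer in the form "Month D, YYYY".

15 calendar days after November 23, 2010 is December 8, 2010.
December 8, 2010 is a Wednesday and not a listed holiday, so it stands.
The final due date is December 8, 2010.

December 8, 2010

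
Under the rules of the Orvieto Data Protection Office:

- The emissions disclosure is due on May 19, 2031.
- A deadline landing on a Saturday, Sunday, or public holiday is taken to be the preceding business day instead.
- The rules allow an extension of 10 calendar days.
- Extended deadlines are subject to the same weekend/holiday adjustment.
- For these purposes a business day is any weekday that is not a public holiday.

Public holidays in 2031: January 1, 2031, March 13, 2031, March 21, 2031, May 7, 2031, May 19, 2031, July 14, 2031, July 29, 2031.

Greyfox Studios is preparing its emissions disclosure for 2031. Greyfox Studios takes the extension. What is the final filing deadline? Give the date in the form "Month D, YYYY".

The stated deadline is May 19, 2031.
Because May 19, 2031 is a listed holiday, the deadline becomes May 16, 2031 (Friday).
With the 10-day extension, May 16, 2031 becomes May 26, 2031.
May 26, 2031 falls on a Monday, which is a business day, so no adjustment is needed.
Final deadline: May 26, 2031.

May 26, 2031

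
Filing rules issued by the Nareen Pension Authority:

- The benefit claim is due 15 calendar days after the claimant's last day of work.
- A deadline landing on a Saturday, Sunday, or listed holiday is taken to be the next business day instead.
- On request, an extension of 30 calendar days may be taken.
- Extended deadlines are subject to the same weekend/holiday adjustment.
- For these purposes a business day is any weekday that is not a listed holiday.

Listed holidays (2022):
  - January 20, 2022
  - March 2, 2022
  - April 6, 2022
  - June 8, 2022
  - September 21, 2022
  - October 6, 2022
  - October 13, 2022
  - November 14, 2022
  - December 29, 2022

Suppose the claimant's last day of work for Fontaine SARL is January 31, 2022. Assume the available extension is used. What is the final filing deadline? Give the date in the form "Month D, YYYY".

March 17, 2022

Trigger date January 31, 2022 + 15 calendar days = February 15, 2022.
Since February 15, 2022 is a Tuesday and not a holiday, the date is unchanged.
Applying the 30-calendar-day extension: February 15, 2022 + 30 days = March 17, 2022.
March 17, 2022 falls on a Thursday, which is a business day, so no adjustment is needed.
Final deadline: March 17, 2022.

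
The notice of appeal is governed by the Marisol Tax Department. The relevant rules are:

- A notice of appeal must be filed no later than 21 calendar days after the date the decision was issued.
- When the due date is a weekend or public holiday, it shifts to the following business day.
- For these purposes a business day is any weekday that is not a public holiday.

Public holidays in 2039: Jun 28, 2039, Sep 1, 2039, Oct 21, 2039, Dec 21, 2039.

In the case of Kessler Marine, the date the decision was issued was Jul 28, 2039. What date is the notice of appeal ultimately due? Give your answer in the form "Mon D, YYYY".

From Jul 28, 2039, 21 calendar days later is Aug 18, 2039.
Aug 18, 2039 (Thursday) is already a business day.
So the filing is due Aug 18, 2039.

Aug 18, 2039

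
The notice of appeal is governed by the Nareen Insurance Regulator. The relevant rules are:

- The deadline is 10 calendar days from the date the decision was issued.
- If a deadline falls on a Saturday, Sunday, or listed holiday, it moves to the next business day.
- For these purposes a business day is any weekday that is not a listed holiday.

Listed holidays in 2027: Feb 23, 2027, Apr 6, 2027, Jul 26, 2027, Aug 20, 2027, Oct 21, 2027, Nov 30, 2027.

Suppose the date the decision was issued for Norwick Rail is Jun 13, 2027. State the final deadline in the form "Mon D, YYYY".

Trigger date Jun 13, 2027 + 10 calendar days = Jun 23, 2027.
Jun 23, 2027 falls on a Wednesday, which is a business day, so no adjustment is needed.
So the filing is due Jun 23, 2027.

Jun 23, 2027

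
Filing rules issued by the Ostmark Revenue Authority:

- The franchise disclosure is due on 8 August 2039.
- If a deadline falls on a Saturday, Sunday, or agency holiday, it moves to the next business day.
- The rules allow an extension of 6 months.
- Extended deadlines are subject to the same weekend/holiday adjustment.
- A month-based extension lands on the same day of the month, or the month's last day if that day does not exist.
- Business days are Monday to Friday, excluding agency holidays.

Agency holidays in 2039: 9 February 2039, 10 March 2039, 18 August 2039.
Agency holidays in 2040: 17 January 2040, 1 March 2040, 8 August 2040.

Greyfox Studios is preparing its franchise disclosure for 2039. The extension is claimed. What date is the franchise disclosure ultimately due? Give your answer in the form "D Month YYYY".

The statutory due date is 8 August 2039.
8 August 2039 is a Monday and not a listed holiday, so it stands.
The 6 months extension carries 8 August 2039 to 8 February 2040.
8 February 2040 (Wednesday) is already a business day.
The final due date is 8 February 2040.

8 February 2040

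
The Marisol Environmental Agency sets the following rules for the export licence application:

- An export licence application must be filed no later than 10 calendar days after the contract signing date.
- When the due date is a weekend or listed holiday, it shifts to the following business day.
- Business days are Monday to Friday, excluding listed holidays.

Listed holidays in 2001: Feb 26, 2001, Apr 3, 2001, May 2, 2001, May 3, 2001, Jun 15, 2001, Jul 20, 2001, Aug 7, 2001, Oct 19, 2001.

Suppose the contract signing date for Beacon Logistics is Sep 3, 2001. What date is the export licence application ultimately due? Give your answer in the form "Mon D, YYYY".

Sep 13, 2001

From Sep 3, 2001, 10 calendar days later is Sep 13, 2001.
Since Sep 13, 2001 is a Thursday and not a holiday, the date is unchanged.
Deadline: Sep 13, 2001.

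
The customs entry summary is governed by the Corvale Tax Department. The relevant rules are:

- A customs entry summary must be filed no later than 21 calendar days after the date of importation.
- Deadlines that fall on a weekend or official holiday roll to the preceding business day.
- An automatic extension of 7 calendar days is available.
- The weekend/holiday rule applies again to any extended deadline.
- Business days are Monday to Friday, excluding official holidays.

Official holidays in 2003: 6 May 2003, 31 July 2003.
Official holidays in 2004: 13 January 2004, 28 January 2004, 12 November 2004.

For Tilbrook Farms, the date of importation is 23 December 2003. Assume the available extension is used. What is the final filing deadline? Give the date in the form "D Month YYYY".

19 January 2004

21 calendar days after 23 December 2003 is 13 January 2004.
Because 13 January 2004 is a listed holiday, the deadline becomes 12 January 2004 (Monday).
The 7-calendar-day extension moves the deadline from 12 January 2004 to 19 January 2004.
19 January 2004 falls on a Monday, which is a business day, so no adjustment is needed.
The final due date is 19 January 2004.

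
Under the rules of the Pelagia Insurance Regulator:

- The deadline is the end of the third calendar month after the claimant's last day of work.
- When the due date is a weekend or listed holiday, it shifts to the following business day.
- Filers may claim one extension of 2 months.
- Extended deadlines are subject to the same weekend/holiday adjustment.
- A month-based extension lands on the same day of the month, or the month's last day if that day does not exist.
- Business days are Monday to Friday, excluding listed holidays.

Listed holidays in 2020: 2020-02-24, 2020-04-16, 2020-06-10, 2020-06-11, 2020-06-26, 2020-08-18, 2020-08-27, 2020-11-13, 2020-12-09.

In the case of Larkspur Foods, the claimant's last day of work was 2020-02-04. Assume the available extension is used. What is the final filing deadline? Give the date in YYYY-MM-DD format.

2020-08-03

3 months after 2020-02-04 is May 2020; that month ends on 2020-05-31.
2020-05-31 falls on a Sunday. Rolling to the next business day gives 2020-06-01, a Monday.
Applying the 2 months extension: 2 months after 2020-06-01 is 2020-08-01.
2020-08-01 is a Saturday; the next business day is 2020-08-03 (Monday).
Deadline: 2020-08-03.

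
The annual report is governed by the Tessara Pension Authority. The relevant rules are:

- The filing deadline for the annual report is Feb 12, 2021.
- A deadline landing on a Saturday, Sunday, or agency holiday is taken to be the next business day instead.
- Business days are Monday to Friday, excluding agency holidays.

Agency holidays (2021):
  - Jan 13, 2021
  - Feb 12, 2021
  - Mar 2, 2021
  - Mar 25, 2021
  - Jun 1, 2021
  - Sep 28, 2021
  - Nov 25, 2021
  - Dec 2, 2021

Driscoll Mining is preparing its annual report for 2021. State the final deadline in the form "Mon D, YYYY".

Feb 15, 2021

Start from the fixed due date, Feb 12, 2021.
Feb 12, 2021 falls on a listed holiday. Rolling to the next business day gives Feb 15, 2021, a Monday.
So the filing is due Feb 15, 2021.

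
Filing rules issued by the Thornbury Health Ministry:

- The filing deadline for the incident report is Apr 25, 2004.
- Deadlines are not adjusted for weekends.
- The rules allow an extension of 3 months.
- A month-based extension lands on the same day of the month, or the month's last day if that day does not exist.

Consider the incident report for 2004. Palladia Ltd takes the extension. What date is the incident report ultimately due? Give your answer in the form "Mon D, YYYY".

Start from the fixed due date, Apr 25, 2004.
Apr 25, 2004 is a Sunday; no weekend or holiday adjustment applies.
The 3 months extension carries Apr 25, 2004 to Jul 25, 2004.
Jul 25, 2004 is a Sunday; no weekend or holiday adjustment applies.
Final deadline: Jul 25, 2004.

Jul 25, 2004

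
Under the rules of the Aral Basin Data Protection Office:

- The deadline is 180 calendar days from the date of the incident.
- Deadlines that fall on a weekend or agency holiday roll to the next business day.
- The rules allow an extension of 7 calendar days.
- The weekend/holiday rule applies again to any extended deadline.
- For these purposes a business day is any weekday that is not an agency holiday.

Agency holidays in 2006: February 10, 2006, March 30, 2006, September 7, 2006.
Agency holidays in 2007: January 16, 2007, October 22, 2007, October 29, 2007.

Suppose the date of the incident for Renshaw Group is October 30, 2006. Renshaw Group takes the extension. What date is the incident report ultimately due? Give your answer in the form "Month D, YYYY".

May 7, 2007

Adding 180 calendar days to October 30, 2006 gives April 28, 2007.
April 28, 2007 is a Saturday, so it moves to the next business day, April 30, 2007 (Monday).
With the 7-day extension, April 30, 2007 becomes May 7, 2007.
May 7, 2007 is a Monday and not a listed holiday, so it stands.
Final deadline: May 7, 2007.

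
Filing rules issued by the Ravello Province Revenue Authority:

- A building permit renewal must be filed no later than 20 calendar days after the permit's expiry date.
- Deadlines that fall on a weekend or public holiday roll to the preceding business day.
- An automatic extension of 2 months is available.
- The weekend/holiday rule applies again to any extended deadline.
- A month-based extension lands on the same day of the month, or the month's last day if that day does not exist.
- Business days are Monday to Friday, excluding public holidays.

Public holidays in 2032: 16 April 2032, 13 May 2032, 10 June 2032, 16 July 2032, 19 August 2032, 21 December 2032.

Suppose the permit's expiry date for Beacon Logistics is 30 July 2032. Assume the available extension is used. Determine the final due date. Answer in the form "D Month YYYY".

Trigger date 30 July 2032 + 20 calendar days = 19 August 2032.
19 August 2032 falls on a listed holiday. Rolling to the preceding business day gives 18 August 2032, a Wednesday.
The 2 months extension carries 18 August 2032 to 18 October 2032.
18 October 2032 falls on a Monday, which is a business day, so no adjustment is needed.
Final deadline: 18 October 2032.

18 October 2032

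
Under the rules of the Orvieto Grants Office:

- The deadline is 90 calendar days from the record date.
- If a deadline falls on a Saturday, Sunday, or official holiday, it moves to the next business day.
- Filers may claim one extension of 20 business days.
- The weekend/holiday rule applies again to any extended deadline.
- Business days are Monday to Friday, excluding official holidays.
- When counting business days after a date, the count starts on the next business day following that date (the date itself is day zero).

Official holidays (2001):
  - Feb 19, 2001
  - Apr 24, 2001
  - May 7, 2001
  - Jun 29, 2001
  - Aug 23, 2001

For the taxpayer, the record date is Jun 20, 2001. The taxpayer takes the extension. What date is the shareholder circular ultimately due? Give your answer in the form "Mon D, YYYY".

Adding 90 calendar days to Jun 20, 2001 gives Sep 18, 2001.
Sep 18, 2001 (Tuesday) is already a business day.
Applying the 20-business-day extension: 20 business days after Sep 18, 2001 is Oct 16, 2001.
Oct 16, 2001 (Tuesday) is already a business day.
Final deadline: Oct 16, 2001.

Oct 16, 2001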